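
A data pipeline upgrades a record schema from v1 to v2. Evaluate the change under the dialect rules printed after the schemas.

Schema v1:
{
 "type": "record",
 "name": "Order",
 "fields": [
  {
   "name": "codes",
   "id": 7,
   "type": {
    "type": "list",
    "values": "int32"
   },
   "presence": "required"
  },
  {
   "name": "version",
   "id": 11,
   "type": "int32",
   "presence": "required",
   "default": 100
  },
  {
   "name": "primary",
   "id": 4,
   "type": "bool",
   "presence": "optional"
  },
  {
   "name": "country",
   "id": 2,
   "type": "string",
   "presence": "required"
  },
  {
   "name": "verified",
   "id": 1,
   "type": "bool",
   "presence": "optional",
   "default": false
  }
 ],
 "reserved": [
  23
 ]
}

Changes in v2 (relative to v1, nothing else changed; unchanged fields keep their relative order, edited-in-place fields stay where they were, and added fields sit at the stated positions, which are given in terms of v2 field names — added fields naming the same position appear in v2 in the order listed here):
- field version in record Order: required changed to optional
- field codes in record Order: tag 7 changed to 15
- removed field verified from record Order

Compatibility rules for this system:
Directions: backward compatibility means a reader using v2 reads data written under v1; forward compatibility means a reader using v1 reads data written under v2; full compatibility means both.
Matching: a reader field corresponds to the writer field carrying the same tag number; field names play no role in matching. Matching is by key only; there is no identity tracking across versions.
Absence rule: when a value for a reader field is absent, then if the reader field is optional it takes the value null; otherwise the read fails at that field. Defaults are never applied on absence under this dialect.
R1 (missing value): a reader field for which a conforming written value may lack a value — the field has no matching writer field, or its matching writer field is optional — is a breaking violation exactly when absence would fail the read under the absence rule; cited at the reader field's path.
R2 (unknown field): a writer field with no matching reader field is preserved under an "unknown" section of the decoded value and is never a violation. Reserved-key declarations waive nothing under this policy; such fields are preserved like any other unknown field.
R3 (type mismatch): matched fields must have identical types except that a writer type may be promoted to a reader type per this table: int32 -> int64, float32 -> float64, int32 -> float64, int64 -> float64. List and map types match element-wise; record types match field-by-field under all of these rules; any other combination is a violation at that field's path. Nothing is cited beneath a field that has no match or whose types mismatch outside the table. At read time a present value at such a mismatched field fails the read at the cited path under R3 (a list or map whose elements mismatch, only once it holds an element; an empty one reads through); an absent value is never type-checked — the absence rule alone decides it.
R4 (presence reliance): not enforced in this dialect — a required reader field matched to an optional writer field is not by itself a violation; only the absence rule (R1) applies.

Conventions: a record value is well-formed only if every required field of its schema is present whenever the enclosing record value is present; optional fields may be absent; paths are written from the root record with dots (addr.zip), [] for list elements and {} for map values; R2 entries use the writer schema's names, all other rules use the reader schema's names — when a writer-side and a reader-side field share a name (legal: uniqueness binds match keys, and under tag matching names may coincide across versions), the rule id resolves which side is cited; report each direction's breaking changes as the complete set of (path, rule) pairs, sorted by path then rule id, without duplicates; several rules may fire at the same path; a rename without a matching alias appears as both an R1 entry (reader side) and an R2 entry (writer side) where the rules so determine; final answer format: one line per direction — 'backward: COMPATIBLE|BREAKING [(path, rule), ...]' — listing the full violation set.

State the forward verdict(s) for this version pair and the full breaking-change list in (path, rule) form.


forward: BREAKING [(codes, R1), (version, R1)]

arrows below run writer -> reader for Order
checking forward for Order: reader v1 against writer v2:
  codes has no writer counterpart
  version: paired with writer version (int32 -> int32; writer optional)
  primary: paired with writer primary (bool -> bool; writer optional)
  country: paired with writer country (string -> string; writer required)
  verified has no writer counterpart
  writer codes: unknown to reader
  R1 fires at codes
  R1 fires at version
  => forward verdict for Order: BREAKING, 2 violation(s)
checking off the Order differences that do not matter here:
  removed field verified from record Order -> fires no rule on Order, leaving the asked answer as it is


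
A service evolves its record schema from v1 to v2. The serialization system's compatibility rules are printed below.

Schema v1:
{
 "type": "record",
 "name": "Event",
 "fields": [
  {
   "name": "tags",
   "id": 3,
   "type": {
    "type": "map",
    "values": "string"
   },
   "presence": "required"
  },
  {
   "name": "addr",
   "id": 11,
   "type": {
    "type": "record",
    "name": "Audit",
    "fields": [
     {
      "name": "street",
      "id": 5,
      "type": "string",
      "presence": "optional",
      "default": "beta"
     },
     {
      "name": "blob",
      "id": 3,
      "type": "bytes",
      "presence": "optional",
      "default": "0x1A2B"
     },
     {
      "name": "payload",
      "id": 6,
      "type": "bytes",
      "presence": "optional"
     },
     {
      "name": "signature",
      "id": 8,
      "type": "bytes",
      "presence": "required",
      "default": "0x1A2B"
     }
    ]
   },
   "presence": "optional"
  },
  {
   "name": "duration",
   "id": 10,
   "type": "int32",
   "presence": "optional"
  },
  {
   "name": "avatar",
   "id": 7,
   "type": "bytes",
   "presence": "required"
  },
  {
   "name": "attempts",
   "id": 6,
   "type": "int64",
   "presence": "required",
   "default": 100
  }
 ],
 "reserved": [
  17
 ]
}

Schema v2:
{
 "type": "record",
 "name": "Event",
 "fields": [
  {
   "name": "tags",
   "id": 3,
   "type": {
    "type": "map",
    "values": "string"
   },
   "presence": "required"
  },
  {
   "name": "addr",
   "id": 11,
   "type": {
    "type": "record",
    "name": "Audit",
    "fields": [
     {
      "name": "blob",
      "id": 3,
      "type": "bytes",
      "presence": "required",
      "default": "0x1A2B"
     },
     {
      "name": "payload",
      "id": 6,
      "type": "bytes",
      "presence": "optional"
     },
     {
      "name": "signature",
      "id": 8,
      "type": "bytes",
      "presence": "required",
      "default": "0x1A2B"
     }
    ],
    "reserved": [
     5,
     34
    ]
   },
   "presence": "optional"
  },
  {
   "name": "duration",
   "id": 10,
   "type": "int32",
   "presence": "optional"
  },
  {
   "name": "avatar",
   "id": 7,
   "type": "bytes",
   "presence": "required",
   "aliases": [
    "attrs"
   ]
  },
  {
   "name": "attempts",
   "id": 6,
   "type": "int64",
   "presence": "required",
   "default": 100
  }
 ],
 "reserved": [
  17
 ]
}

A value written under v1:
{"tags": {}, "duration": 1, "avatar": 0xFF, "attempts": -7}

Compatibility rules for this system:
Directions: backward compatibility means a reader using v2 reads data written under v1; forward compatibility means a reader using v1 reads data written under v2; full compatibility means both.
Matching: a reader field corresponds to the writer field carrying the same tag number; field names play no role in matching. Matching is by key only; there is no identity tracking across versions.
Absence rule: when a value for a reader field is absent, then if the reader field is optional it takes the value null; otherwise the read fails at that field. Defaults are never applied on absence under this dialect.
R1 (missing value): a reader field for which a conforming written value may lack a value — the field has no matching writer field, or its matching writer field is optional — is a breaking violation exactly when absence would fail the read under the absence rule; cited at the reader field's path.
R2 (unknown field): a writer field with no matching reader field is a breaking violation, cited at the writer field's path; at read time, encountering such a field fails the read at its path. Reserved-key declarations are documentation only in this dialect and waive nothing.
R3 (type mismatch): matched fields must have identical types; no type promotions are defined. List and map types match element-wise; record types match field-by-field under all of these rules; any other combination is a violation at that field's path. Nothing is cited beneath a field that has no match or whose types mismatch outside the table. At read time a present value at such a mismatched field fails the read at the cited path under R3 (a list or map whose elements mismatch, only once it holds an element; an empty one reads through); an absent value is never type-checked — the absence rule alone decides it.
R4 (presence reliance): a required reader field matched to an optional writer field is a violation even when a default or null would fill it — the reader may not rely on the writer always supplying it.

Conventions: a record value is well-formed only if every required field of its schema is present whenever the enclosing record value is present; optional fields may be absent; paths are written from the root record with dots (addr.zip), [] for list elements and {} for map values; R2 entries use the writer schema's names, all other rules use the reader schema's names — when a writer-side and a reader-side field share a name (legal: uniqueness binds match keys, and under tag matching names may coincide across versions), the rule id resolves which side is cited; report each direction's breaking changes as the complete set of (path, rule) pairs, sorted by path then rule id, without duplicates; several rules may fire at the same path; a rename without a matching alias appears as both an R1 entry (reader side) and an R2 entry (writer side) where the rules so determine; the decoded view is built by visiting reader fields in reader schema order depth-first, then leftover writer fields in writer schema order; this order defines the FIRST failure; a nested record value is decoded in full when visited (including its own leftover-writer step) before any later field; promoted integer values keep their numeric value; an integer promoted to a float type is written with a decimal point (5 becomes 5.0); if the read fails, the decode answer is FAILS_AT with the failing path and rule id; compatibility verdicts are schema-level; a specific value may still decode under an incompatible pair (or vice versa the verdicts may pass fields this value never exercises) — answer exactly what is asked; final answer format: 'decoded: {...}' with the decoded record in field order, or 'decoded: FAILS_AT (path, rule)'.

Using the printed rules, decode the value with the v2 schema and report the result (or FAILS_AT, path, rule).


the writer's type comes first in each Event pair
migrating the Event value to v2:
  tags := {}
  addr := null (absent, optional -> null)
  duration := 1
  avatar := 0xFF
  attempts := -7
  => decoded: {"tags": {}, "addr": null, "duration": 1, "avatar": 0xFF, "attempts": -7}
the other Event changes do not affect what is asked:
  removed field street from record Audit (its key 5 joins the reserved list) -> a verdict-level change on Event — the shown value reads the same
  field blob in record Audit: optional changed to required -> a verdict-level change on Event — the shown value reads the same

decoded: {"tags": {}, "addr": null, "duration": 1, "avatar": 0xFF, "attempts": -7}


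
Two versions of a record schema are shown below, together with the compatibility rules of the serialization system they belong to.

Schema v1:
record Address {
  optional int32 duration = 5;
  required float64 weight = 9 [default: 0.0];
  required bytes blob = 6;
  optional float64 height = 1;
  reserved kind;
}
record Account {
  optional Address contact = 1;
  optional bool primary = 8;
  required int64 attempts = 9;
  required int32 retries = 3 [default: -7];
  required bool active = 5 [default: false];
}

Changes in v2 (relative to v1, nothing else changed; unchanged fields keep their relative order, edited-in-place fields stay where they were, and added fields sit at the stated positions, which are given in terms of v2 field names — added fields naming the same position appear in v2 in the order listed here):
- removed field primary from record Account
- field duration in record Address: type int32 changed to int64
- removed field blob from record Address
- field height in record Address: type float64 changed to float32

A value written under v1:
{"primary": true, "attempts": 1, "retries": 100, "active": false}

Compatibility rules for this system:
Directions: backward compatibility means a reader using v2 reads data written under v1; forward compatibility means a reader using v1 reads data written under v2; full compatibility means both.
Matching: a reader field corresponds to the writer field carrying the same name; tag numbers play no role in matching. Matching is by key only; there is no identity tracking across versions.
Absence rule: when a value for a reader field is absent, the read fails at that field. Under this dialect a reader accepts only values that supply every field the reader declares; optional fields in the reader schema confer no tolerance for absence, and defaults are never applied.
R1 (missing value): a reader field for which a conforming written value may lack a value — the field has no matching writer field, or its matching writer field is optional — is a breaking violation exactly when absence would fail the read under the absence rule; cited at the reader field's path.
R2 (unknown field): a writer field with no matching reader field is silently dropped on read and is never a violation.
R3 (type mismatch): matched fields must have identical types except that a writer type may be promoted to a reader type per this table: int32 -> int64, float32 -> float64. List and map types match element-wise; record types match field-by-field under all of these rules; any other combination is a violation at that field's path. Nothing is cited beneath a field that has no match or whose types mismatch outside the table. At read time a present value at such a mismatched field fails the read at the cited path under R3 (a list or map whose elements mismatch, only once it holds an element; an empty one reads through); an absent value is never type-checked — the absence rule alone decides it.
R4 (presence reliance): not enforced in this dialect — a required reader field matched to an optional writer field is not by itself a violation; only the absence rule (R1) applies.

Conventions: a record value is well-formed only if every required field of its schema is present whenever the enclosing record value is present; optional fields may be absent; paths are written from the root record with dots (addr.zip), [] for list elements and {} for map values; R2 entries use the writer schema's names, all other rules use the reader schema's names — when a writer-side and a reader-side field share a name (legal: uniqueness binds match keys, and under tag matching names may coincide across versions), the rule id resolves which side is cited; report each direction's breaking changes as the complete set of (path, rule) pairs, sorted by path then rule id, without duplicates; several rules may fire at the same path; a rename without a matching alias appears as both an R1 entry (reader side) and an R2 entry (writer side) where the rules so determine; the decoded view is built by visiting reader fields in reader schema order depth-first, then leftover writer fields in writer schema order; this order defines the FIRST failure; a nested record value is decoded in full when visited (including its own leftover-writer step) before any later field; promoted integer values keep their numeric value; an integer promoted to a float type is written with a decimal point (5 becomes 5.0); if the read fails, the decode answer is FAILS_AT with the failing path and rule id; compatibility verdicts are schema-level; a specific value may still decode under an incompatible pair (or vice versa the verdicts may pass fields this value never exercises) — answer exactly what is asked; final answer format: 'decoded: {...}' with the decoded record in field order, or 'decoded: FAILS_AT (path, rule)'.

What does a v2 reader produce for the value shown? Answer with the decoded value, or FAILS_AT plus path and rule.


decoded: FAILS_AT (contact, R1)

each type pair in Account: writer, then reader
decode (reader v2):
  read fails at contact under R1 (no fill)
  => FAILS_AT (contact, R1)
remaining Account differences; none change what is asked:
  removed field primary from record Account -> shifts the Account verdicts, not this decode
  field duration in record Address: type int32 changed to int64 -> shifts the Account verdicts, not this decode
  removed field blob from record Address -> shifts the Account verdicts, not this decode
  field height in record Address: type float64 changed to float32 -> shifts the Account verdicts, not this decode


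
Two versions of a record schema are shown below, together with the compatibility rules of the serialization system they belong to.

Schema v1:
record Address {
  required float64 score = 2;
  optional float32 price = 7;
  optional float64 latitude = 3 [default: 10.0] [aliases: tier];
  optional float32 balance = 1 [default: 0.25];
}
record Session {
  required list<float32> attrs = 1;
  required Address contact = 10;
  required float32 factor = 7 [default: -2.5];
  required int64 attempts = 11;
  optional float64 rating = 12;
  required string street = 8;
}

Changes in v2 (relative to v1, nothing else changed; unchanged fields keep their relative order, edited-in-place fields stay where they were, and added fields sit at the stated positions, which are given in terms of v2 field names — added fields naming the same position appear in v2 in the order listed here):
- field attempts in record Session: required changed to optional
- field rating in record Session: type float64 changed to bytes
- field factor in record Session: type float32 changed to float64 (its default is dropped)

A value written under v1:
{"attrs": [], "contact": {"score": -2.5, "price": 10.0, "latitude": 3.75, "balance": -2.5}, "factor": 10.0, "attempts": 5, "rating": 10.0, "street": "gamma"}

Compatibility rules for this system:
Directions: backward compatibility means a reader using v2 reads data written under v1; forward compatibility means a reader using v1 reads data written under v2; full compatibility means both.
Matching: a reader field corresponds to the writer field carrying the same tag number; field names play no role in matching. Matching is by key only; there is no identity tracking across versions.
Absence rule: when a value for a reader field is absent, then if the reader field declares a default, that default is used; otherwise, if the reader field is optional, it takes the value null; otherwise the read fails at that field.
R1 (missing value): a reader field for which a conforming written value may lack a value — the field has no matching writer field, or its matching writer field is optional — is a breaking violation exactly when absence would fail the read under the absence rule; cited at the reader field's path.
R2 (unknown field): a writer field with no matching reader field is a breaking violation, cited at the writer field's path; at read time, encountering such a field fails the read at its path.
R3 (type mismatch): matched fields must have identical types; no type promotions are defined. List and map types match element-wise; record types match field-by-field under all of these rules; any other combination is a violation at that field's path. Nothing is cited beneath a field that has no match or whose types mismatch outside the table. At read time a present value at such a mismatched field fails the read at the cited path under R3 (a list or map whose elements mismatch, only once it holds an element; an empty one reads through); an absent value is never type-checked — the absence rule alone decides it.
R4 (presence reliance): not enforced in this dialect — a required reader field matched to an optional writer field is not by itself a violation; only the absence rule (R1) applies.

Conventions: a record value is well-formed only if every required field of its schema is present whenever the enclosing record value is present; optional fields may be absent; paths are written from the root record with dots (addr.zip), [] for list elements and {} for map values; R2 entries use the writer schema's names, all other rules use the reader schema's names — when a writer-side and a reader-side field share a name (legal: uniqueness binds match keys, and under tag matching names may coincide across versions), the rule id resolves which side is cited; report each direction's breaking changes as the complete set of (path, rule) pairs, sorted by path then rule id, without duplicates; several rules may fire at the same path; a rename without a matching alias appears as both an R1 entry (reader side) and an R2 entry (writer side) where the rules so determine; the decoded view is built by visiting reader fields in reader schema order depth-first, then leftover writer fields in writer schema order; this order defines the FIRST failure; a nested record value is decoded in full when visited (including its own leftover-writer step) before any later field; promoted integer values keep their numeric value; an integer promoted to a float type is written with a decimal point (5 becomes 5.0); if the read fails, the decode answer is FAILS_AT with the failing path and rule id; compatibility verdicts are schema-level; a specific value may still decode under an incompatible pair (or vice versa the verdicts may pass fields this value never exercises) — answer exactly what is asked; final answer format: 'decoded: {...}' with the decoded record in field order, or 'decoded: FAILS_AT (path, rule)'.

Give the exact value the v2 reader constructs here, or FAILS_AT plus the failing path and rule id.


decoded: FAILS_AT (factor, R3)

arrows below run writer -> reader for Session
migrating the Session value to v2:
  attrs := []
  contact.score := -2.5
  contact.price := 10.0
  contact.latitude := 3.75
  contact.balance := -2.5
  read fails at factor under R3
  => FAILS_AT (factor, R3)
the other Session changes do not affect what is asked:
  field attempts in record Session: required changed to optional -> a verdict-level change on Session — the shown value reads the same
  field rating in record Session: type float64 changed to bytes -> a verdict-level change on Session — the shown value reads the same


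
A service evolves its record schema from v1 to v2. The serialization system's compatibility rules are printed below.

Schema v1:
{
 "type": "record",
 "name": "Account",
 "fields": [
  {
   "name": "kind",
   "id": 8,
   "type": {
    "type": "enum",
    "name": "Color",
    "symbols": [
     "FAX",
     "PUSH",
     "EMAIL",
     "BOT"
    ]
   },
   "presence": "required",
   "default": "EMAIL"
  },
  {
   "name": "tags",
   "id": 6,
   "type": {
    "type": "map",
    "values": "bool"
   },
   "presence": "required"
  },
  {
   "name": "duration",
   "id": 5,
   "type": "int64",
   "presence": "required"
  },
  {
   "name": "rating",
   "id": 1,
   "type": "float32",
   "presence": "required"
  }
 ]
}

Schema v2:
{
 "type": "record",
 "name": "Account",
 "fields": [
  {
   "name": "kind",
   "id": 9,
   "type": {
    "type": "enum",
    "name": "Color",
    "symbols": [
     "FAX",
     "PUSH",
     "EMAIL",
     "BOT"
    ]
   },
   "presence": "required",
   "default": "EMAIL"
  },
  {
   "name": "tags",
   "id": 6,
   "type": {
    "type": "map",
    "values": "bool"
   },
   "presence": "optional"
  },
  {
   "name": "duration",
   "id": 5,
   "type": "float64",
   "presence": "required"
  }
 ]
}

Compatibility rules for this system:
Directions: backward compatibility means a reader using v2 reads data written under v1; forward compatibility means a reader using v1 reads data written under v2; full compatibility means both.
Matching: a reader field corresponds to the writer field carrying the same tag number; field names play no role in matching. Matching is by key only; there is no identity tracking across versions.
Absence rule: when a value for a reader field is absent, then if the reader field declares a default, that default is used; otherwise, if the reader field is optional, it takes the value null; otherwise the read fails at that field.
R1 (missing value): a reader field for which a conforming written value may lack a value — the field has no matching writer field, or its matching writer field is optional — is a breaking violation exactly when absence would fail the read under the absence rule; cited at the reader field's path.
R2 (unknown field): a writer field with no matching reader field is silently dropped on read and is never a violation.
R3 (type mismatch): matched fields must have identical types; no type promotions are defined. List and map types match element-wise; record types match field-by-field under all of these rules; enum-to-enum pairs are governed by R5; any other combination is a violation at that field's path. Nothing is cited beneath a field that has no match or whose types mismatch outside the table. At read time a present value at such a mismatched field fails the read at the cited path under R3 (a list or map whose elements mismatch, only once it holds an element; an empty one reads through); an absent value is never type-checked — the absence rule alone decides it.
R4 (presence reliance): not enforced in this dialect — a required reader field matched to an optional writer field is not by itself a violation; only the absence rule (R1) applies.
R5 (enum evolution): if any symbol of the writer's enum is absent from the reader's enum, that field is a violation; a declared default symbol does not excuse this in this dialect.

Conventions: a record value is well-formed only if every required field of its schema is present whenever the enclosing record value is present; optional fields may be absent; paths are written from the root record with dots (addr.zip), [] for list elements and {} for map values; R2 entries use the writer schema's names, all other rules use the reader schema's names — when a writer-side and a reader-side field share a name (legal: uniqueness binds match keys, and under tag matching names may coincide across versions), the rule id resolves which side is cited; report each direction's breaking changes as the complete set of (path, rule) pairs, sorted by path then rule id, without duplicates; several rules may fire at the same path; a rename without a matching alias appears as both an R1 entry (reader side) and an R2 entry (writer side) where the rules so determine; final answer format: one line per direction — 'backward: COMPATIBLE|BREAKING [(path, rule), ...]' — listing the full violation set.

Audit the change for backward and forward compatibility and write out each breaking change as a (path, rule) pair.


backward: BREAKING [(duration, R3)]; forward: BREAKING [(duration, R3), (rating, R1), (tags, R1)]

each type pair in Account: writer, then reader
backward on Account — v2 reading data written by v1:
  kind: no writer match
  map<string, bool> -> map<string, bool>, writer required: tags aligns to tags
  int64 -> float64, writer required: duration aligns to duration
  kind (writer side), unknown to reader
  rating (writer side), unknown to reader
  R3 fires at duration
  backward on Account therefore BREAKING (1)
forward on Account — v1 reading data written by v2:
  kind: no writer match
  map<string, bool> -> map<string, bool>, writer optional: tags aligns to tags
  float64 -> int64, writer required: duration aligns to duration
  rating: no writer match
  kind (writer side), unknown to reader
  R3 fires at duration
  R1 fires at rating
  R1 fires at tags
  forward on Account therefore BREAKING (3)


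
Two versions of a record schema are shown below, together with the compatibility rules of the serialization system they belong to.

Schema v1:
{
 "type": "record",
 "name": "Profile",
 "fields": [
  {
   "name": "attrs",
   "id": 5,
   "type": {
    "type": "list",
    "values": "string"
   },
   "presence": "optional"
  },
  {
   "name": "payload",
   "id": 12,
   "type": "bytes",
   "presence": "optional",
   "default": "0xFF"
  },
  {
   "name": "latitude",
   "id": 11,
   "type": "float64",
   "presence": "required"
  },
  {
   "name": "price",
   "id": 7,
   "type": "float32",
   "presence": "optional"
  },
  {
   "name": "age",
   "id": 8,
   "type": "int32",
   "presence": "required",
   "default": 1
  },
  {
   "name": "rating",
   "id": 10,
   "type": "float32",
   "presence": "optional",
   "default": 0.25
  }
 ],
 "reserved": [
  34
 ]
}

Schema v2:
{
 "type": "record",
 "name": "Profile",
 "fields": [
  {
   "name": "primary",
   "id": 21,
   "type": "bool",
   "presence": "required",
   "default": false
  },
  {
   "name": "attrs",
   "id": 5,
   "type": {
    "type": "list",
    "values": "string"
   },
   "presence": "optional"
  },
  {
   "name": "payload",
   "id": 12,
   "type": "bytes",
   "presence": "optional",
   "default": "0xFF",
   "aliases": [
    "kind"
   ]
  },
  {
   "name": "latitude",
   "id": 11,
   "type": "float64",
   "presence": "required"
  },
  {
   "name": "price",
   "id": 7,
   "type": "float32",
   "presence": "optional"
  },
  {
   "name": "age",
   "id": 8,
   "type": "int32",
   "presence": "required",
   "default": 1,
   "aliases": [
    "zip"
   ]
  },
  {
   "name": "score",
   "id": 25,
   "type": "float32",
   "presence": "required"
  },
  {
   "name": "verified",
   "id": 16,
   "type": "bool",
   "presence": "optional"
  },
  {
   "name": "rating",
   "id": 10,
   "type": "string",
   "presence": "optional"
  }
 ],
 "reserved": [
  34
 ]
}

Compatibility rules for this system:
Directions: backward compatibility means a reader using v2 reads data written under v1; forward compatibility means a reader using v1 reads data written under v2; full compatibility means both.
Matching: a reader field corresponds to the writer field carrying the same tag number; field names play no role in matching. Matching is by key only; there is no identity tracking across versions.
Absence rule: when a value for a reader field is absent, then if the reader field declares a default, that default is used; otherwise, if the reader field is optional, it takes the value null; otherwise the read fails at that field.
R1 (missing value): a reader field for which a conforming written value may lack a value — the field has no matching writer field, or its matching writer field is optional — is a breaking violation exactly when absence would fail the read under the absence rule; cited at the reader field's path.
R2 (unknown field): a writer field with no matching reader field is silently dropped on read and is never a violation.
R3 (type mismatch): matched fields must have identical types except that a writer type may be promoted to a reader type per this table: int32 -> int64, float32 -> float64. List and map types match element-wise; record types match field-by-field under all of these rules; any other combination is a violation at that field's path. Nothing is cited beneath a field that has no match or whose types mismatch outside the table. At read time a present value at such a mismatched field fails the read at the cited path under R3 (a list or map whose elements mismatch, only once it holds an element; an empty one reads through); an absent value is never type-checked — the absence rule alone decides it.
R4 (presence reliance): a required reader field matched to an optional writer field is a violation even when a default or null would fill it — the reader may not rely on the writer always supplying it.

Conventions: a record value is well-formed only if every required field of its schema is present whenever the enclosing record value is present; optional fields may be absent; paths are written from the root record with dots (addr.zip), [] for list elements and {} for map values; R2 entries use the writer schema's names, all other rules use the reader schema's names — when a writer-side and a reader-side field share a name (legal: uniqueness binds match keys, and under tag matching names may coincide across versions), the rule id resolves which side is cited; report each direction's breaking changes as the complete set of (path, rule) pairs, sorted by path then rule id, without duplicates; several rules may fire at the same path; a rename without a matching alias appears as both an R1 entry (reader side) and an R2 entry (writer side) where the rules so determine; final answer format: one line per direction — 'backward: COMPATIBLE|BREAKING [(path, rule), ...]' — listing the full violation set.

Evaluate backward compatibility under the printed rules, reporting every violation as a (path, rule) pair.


backward: BREAKING [(rating, R3), (score, R1)]

the writer's type comes first in each Profile pair
backward analysis of Profile with v2 as reader and v1 as writer:
  primary: no writer-side match
  list<string> -> list<string>, writer optional: attrs aligns to attrs
  bytes -> bytes, writer optional: payload aligns to payload
  float64 -> float64, writer required: latitude aligns to latitude
  float32 -> float32, writer optional: price aligns to price
  int32 -> int32, writer required: age aligns to age
  score: no writer-side match
  verified: no writer-side match
  float32 -> string, writer optional: rating aligns to rating
  breaking: (rating, R3)
  breaking: (score, R1)
  => backward: BREAKING (2)
the rest of the Profile diff is inert for this question:
  added field verified to record Profile: optional bool, tag 16 (in v2 it sits immediately before rating) -> fires no rule on Profile, leaving the asked answer as it is
  added field primary to record Profile: required bool, tag 21, default false (in v2 it sits immediately before attrs) -> fires no rule on Profile, leaving the asked answer as it is


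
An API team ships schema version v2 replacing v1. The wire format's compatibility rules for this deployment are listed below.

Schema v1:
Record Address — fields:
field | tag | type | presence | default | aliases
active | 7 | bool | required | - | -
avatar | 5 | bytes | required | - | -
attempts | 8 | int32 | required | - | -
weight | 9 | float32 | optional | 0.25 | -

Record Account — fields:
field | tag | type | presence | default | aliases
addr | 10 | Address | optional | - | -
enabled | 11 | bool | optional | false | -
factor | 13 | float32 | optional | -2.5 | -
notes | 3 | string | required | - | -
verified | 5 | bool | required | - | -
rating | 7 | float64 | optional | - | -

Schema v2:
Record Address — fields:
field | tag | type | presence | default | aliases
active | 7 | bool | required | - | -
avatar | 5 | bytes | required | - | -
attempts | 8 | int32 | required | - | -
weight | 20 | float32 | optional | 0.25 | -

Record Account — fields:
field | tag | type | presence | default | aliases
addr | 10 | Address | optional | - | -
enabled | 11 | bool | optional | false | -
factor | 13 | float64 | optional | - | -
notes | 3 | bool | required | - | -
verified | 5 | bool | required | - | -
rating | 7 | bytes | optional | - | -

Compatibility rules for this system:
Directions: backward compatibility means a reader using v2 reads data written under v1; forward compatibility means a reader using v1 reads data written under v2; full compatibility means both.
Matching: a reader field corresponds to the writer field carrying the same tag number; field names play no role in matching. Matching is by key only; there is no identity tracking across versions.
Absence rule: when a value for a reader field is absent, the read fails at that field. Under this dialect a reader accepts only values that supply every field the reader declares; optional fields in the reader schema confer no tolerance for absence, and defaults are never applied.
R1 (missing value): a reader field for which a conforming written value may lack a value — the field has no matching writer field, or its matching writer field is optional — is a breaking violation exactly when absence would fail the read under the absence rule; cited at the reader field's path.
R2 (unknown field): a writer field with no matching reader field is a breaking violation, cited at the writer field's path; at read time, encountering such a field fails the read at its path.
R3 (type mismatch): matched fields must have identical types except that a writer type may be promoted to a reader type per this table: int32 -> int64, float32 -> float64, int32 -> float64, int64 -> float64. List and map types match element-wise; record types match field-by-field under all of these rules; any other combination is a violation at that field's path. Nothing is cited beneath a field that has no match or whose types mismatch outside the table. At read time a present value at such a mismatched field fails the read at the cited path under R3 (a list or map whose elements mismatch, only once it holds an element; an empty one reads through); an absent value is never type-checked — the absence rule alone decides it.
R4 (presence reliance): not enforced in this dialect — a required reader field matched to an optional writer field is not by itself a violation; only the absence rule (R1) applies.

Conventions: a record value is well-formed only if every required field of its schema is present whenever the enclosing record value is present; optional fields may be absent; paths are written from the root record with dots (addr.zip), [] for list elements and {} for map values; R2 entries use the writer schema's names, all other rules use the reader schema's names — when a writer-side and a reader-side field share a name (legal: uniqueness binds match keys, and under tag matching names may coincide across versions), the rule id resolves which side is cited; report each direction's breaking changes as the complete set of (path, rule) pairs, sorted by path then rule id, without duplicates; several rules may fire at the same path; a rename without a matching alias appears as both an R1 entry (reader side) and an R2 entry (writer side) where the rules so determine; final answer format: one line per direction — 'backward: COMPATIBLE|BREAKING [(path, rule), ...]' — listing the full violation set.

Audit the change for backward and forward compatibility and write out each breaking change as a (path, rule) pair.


each type pair in Account: writer, then reader
backward on Account — v2 reading data written by v1:
  addr: Address -> Address, writer optional; from addr
  enabled: bool -> bool, writer optional; from enabled
  factor: float32 -> float64, writer optional; from factor
  notes: string -> bool, writer required; from notes
  verified: bool -> bool, writer required; from verified
  rating: float64 -> bytes, writer optional; from rating
  addr.active: bool -> bool, writer required; from addr.active
  addr.avatar: bytes -> bytes, writer required; from addr.avatar
  addr.attempts: int32 -> int32, writer required; from addr.attempts
  addr.weight: no writer match
  leftover writer field: addr.weight
  R1 fires at addr
  R1 fires at addr.weight
  R2 fires at addr.weight
  R1 fires at enabled
  R1 fires at factor
  R3 fires at notes
  R1 fires at rating
  R3 fires at rating
  backward on Account therefore BREAKING (8)
forward on Account — v1 reading data written by v2:
  addr: Address -> Address, writer optional; from addr
  enabled: bool -> bool, writer optional; from enabled
  factor: float64 -> float32, writer optional; from factor
  notes: bool -> string, writer required; from notes
  verified: bool -> bool, writer required; from verified
  rating: bytes -> float64, writer optional; from rating
  addr.active: bool -> bool, writer required; from addr.active
  addr.avatar: bytes -> bytes, writer required; from addr.avatar
  addr.attempts: int32 -> int32, writer required; from addr.attempts
  addr.weight: no writer match
  leftover writer field: addr.weight
  R1 fires at addr
  R1 fires at addr.weight
  R2 fires at addr.weight
  R1 fires at enabled
  R1 fires at factor
  R3 fires at factor
  R3 fires at notes
  R1 fires at rating
  R3 fires at rating
  forward on Account therefore BREAKING (9)

backward: BREAKING [(addr, R1), (addr.weight, R1), (addr.weight, R2), (enabled, R1), (factor, R1), (notes, R3), (rating, R1), (rating, R3)]; forward: BREAKING [(addr, R1), (addr.weight, R1), (addr.weight, R2), (enabled, R1), (factor, R1), (factor, R3), (notes, R3), (rating, R1), (rating, R3)]
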